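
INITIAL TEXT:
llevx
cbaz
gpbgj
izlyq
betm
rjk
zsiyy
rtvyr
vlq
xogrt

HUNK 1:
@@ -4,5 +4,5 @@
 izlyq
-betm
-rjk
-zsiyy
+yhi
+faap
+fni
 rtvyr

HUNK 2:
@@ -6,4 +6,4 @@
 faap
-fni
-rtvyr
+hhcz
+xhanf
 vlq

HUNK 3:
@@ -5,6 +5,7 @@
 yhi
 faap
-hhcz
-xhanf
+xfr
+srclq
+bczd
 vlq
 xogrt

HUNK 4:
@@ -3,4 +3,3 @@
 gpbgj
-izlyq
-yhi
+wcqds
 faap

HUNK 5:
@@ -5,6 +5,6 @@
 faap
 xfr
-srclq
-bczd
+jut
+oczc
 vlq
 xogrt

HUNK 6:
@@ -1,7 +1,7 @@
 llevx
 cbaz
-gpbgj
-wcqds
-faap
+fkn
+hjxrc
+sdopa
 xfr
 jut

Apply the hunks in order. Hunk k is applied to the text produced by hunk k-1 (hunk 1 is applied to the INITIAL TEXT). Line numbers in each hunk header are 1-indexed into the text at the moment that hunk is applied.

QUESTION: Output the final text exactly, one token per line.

Hunk 1: at line 4 remove [betm,rjk,zsiyy] add [yhi,faap,fni] -> 10 lines: llevx cbaz gpbgj izlyq yhi faap fni rtvyr vlq xogrt
Hunk 2: at line 6 remove [fni,rtvyr] add [hhcz,xhanf] -> 10 lines: llevx cbaz gpbgj izlyq yhi faap hhcz xhanf vlq xogrt
Hunk 3: at line 5 remove [hhcz,xhanf] add [xfr,srclq,bczd] -> 11 lines: llevx cbaz gpbgj izlyq yhi faap xfr srclq bczd vlq xogrt
Hunk 4: at line 3 remove [izlyq,yhi] add [wcqds] -> 10 lines: llevx cbaz gpbgj wcqds faap xfr srclq bczd vlq xogrt
Hunk 5: at line 5 remove [srclq,bczd] add [jut,oczc] -> 10 lines: llevx cbaz gpbgj wcqds faap xfr jut oczc vlq xogrt
Hunk 6: at line 1 remove [gpbgj,wcqds,faap] add [fkn,hjxrc,sdopa] -> 10 lines: llevx cbaz fkn hjxrc sdopa xfr jut oczc vlq xogrt

Answer: llevx
cbaz
fkn
hjxrc
sdopa
xfr
jut
oczc
vlq
xogrt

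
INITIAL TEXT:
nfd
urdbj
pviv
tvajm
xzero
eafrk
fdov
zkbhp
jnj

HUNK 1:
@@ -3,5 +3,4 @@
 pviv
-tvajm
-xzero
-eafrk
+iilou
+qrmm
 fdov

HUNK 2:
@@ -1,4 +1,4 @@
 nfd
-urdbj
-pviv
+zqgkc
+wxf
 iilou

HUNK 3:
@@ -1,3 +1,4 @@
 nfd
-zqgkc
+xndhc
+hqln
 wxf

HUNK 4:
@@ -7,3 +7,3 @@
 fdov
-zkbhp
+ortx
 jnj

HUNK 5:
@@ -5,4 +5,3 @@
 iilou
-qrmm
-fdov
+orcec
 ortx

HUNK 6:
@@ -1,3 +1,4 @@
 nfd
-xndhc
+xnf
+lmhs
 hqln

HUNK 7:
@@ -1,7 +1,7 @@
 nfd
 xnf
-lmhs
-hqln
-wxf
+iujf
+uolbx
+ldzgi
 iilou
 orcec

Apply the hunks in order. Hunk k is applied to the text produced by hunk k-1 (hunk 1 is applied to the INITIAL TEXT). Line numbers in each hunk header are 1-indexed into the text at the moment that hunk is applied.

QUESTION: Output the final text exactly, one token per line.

Hunk 1: at line 3 remove [tvajm,xzero,eafrk] add [iilou,qrmm] -> 8 lines: nfd urdbj pviv iilou qrmm fdov zkbhp jnj
Hunk 2: at line 1 remove [urdbj,pviv] add [zqgkc,wxf] -> 8 lines: nfd zqgkc wxf iilou qrmm fdov zkbhp jnj
Hunk 3: at line 1 remove [zqgkc] add [xndhc,hqln] -> 9 lines: nfd xndhc hqln wxf iilou qrmm fdov zkbhp jnj
Hunk 4: at line 7 remove [zkbhp] add [ortx] -> 9 lines: nfd xndhc hqln wxf iilou qrmm fdov ortx jnj
Hunk 5: at line 5 remove [qrmm,fdov] add [orcec] -> 8 lines: nfd xndhc hqln wxf iilou orcec ortx jnj
Hunk 6: at line 1 remove [xndhc] add [xnf,lmhs] -> 9 lines: nfd xnf lmhs hqln wxf iilou orcec ortx jnj
Hunk 7: at line 1 remove [lmhs,hqln,wxf] add [iujf,uolbx,ldzgi] -> 9 lines: nfd xnf iujf uolbx ldzgi iilou orcec ortx jnj

Answer: nfd
xnf
iujf
uolbx
ldzgi
iilou
orcec
ortx
jnj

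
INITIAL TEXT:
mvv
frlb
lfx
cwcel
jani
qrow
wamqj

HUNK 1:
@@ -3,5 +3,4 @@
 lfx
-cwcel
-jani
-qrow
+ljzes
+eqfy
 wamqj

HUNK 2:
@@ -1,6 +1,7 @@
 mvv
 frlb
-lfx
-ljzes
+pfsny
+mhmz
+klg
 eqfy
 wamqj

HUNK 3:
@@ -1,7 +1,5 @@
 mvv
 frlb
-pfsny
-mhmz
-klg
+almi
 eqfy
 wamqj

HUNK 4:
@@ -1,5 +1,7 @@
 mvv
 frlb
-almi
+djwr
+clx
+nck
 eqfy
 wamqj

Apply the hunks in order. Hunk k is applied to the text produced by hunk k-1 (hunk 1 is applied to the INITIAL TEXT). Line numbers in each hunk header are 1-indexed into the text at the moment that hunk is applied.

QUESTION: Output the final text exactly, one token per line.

Answer: mvv
frlb
djwr
clx
nck
eqfy
wamqj

Derivation:
Hunk 1: at line 3 remove [cwcel,jani,qrow] add [ljzes,eqfy] -> 6 lines: mvv frlb lfx ljzes eqfy wamqj
Hunk 2: at line 1 remove [lfx,ljzes] add [pfsny,mhmz,klg] -> 7 lines: mvv frlb pfsny mhmz klg eqfy wamqj
Hunk 3: at line 1 remove [pfsny,mhmz,klg] add [almi] -> 5 lines: mvv frlb almi eqfy wamqj
Hunk 4: at line 1 remove [almi] add [djwr,clx,nck] -> 7 lines: mvv frlb djwr clx nck eqfy wamqj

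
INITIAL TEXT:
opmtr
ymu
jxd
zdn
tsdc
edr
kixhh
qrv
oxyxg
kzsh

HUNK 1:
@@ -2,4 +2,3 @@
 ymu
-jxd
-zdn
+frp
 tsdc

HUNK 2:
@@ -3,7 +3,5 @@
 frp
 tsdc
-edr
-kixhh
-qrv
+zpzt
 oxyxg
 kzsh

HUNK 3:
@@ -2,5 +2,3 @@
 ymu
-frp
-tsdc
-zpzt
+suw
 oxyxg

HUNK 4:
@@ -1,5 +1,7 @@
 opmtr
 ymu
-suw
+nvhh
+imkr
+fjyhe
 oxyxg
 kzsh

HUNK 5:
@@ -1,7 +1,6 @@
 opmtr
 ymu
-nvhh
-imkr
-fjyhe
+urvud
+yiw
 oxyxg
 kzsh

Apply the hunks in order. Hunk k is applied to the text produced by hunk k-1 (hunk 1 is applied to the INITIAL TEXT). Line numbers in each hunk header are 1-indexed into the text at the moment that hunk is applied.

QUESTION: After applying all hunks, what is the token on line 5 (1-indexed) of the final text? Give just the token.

Hunk 1: at line 2 remove [jxd,zdn] add [frp] -> 9 lines: opmtr ymu frp tsdc edr kixhh qrv oxyxg kzsh
Hunk 2: at line 3 remove [edr,kixhh,qrv] add [zpzt] -> 7 lines: opmtr ymu frp tsdc zpzt oxyxg kzsh
Hunk 3: at line 2 remove [frp,tsdc,zpzt] add [suw] -> 5 lines: opmtr ymu suw oxyxg kzsh
Hunk 4: at line 1 remove [suw] add [nvhh,imkr,fjyhe] -> 7 lines: opmtr ymu nvhh imkr fjyhe oxyxg kzsh
Hunk 5: at line 1 remove [nvhh,imkr,fjyhe] add [urvud,yiw] -> 6 lines: opmtr ymu urvud yiw oxyxg kzsh
Final line 5: oxyxg

Answer: oxyxg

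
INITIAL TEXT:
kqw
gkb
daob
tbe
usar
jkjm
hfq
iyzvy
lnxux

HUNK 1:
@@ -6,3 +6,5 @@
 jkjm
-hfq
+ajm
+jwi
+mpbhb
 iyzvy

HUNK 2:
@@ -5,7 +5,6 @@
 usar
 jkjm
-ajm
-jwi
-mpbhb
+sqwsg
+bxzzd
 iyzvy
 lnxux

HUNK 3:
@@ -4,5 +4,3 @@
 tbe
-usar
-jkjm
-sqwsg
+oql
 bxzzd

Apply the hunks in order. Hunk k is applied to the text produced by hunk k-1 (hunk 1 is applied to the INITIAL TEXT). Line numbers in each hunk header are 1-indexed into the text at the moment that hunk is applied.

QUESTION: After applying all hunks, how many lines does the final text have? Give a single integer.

Hunk 1: at line 6 remove [hfq] add [ajm,jwi,mpbhb] -> 11 lines: kqw gkb daob tbe usar jkjm ajm jwi mpbhb iyzvy lnxux
Hunk 2: at line 5 remove [ajm,jwi,mpbhb] add [sqwsg,bxzzd] -> 10 lines: kqw gkb daob tbe usar jkjm sqwsg bxzzd iyzvy lnxux
Hunk 3: at line 4 remove [usar,jkjm,sqwsg] add [oql] -> 8 lines: kqw gkb daob tbe oql bxzzd iyzvy lnxux
Final line count: 8

Answer: 8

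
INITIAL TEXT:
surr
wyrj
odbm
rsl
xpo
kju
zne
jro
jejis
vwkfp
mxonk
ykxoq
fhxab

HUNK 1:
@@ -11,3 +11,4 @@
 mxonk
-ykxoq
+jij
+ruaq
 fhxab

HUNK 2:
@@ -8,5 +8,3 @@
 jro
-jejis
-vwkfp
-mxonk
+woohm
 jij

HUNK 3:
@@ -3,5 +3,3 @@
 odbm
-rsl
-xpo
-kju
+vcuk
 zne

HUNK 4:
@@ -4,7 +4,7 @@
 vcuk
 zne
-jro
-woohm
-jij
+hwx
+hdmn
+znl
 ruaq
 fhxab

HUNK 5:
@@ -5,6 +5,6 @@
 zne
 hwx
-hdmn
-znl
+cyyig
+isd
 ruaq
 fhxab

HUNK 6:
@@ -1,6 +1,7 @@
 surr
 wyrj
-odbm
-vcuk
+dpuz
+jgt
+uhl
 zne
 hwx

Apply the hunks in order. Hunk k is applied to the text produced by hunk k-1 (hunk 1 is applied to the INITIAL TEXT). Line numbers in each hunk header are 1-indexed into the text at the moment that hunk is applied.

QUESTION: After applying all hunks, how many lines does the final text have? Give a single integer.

Hunk 1: at line 11 remove [ykxoq] add [jij,ruaq] -> 14 lines: surr wyrj odbm rsl xpo kju zne jro jejis vwkfp mxonk jij ruaq fhxab
Hunk 2: at line 8 remove [jejis,vwkfp,mxonk] add [woohm] -> 12 lines: surr wyrj odbm rsl xpo kju zne jro woohm jij ruaq fhxab
Hunk 3: at line 3 remove [rsl,xpo,kju] add [vcuk] -> 10 lines: surr wyrj odbm vcuk zne jro woohm jij ruaq fhxab
Hunk 4: at line 4 remove [jro,woohm,jij] add [hwx,hdmn,znl] -> 10 lines: surr wyrj odbm vcuk zne hwx hdmn znl ruaq fhxab
Hunk 5: at line 5 remove [hdmn,znl] add [cyyig,isd] -> 10 lines: surr wyrj odbm vcuk zne hwx cyyig isd ruaq fhxab
Hunk 6: at line 1 remove [odbm,vcuk] add [dpuz,jgt,uhl] -> 11 lines: surr wyrj dpuz jgt uhl zne hwx cyyig isd ruaq fhxab
Final line count: 11

Answer: 11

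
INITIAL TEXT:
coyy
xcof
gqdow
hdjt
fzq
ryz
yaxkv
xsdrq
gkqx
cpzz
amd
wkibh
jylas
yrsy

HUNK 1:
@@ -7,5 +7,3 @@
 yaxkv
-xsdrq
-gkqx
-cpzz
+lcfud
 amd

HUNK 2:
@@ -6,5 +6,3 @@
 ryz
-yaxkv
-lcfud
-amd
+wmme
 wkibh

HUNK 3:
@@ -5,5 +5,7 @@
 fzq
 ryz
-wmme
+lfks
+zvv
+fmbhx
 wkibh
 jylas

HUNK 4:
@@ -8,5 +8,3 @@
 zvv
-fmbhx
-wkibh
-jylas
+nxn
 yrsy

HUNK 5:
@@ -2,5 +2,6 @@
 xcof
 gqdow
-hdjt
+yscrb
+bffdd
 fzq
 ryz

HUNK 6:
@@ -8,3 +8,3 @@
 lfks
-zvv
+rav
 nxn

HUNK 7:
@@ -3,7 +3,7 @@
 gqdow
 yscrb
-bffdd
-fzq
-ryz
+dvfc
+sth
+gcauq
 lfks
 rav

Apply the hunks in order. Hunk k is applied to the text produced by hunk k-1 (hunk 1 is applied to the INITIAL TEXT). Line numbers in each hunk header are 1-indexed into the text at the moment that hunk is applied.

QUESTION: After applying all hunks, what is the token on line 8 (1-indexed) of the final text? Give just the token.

Hunk 1: at line 7 remove [xsdrq,gkqx,cpzz] add [lcfud] -> 12 lines: coyy xcof gqdow hdjt fzq ryz yaxkv lcfud amd wkibh jylas yrsy
Hunk 2: at line 6 remove [yaxkv,lcfud,amd] add [wmme] -> 10 lines: coyy xcof gqdow hdjt fzq ryz wmme wkibh jylas yrsy
Hunk 3: at line 5 remove [wmme] add [lfks,zvv,fmbhx] -> 12 lines: coyy xcof gqdow hdjt fzq ryz lfks zvv fmbhx wkibh jylas yrsy
Hunk 4: at line 8 remove [fmbhx,wkibh,jylas] add [nxn] -> 10 lines: coyy xcof gqdow hdjt fzq ryz lfks zvv nxn yrsy
Hunk 5: at line 2 remove [hdjt] add [yscrb,bffdd] -> 11 lines: coyy xcof gqdow yscrb bffdd fzq ryz lfks zvv nxn yrsy
Hunk 6: at line 8 remove [zvv] add [rav] -> 11 lines: coyy xcof gqdow yscrb bffdd fzq ryz lfks rav nxn yrsy
Hunk 7: at line 3 remove [bffdd,fzq,ryz] add [dvfc,sth,gcauq] -> 11 lines: coyy xcof gqdow yscrb dvfc sth gcauq lfks rav nxn yrsy
Final line 8: lfks

Answer: lfks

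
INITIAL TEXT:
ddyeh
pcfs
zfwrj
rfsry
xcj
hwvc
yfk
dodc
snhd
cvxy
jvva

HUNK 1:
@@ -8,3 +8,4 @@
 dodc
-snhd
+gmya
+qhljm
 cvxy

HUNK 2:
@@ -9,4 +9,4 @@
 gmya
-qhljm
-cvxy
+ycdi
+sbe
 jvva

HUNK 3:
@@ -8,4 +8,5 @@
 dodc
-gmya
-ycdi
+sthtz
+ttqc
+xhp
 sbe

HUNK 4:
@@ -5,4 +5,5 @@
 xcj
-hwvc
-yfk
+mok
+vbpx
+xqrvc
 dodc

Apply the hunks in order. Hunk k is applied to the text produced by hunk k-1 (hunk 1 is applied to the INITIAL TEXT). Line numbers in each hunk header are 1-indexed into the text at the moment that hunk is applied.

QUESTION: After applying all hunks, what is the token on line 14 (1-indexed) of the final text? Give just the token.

Answer: jvva

Derivation:
Hunk 1: at line 8 remove [snhd] add [gmya,qhljm] -> 12 lines: ddyeh pcfs zfwrj rfsry xcj hwvc yfk dodc gmya qhljm cvxy jvva
Hunk 2: at line 9 remove [qhljm,cvxy] add [ycdi,sbe] -> 12 lines: ddyeh pcfs zfwrj rfsry xcj hwvc yfk dodc gmya ycdi sbe jvva
Hunk 3: at line 8 remove [gmya,ycdi] add [sthtz,ttqc,xhp] -> 13 lines: ddyeh pcfs zfwrj rfsry xcj hwvc yfk dodc sthtz ttqc xhp sbe jvva
Hunk 4: at line 5 remove [hwvc,yfk] add [mok,vbpx,xqrvc] -> 14 lines: ddyeh pcfs zfwrj rfsry xcj mok vbpx xqrvc dodc sthtz ttqc xhp sbe jvva
Final line 14: jvva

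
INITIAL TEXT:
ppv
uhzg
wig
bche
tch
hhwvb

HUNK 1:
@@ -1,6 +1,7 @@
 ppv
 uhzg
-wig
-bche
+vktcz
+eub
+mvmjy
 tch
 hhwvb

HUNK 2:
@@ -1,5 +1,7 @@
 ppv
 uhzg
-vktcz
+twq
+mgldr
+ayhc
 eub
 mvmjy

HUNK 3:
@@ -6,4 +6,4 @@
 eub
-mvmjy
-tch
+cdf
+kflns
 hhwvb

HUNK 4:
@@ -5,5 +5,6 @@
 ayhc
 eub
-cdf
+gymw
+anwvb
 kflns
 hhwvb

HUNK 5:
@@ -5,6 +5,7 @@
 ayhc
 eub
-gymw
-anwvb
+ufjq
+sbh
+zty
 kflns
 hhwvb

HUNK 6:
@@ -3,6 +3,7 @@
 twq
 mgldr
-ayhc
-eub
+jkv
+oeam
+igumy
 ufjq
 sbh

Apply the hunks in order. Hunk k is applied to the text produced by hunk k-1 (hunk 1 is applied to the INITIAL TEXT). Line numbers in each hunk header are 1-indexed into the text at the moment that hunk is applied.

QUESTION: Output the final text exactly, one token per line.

Answer: ppv
uhzg
twq
mgldr
jkv
oeam
igumy
ufjq
sbh
zty
kflns
hhwvb

Derivation:
Hunk 1: at line 1 remove [wig,bche] add [vktcz,eub,mvmjy] -> 7 lines: ppv uhzg vktcz eub mvmjy tch hhwvb
Hunk 2: at line 1 remove [vktcz] add [twq,mgldr,ayhc] -> 9 lines: ppv uhzg twq mgldr ayhc eub mvmjy tch hhwvb
Hunk 3: at line 6 remove [mvmjy,tch] add [cdf,kflns] -> 9 lines: ppv uhzg twq mgldr ayhc eub cdf kflns hhwvb
Hunk 4: at line 5 remove [cdf] add [gymw,anwvb] -> 10 lines: ppv uhzg twq mgldr ayhc eub gymw anwvb kflns hhwvb
Hunk 5: at line 5 remove [gymw,anwvb] add [ufjq,sbh,zty] -> 11 lines: ppv uhzg twq mgldr ayhc eub ufjq sbh zty kflns hhwvb
Hunk 6: at line 3 remove [ayhc,eub] add [jkv,oeam,igumy] -> 12 lines: ppv uhzg twq mgldr jkv oeam igumy ufjq sbh zty kflns hhwvb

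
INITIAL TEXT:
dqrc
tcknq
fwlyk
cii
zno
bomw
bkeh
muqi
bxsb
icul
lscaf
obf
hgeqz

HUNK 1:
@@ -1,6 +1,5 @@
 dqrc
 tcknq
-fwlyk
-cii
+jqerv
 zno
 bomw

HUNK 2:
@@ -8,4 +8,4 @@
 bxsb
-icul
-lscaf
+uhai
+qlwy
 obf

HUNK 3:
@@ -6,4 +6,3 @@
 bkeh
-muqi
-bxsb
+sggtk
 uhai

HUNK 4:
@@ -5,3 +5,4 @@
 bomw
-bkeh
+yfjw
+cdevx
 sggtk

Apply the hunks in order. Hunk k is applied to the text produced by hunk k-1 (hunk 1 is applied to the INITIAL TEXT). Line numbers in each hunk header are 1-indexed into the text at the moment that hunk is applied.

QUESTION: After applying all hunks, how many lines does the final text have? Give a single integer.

Answer: 12

Derivation:
Hunk 1: at line 1 remove [fwlyk,cii] add [jqerv] -> 12 lines: dqrc tcknq jqerv zno bomw bkeh muqi bxsb icul lscaf obf hgeqz
Hunk 2: at line 8 remove [icul,lscaf] add [uhai,qlwy] -> 12 lines: dqrc tcknq jqerv zno bomw bkeh muqi bxsb uhai qlwy obf hgeqz
Hunk 3: at line 6 remove [muqi,bxsb] add [sggtk] -> 11 lines: dqrc tcknq jqerv zno bomw bkeh sggtk uhai qlwy obf hgeqz
Hunk 4: at line 5 remove [bkeh] add [yfjw,cdevx] -> 12 lines: dqrc tcknq jqerv zno bomw yfjw cdevx sggtk uhai qlwy obf hgeqz
Final line count: 12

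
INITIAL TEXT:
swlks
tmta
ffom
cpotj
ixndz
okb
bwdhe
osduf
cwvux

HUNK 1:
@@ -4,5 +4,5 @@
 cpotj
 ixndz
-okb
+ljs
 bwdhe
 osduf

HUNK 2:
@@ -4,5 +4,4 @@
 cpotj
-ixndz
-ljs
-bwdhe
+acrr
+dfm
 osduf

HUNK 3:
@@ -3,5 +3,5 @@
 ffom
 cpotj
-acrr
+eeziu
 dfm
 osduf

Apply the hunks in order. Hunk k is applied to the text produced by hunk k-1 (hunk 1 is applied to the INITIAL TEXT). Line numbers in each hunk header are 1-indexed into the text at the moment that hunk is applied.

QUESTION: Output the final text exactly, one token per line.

Hunk 1: at line 4 remove [okb] add [ljs] -> 9 lines: swlks tmta ffom cpotj ixndz ljs bwdhe osduf cwvux
Hunk 2: at line 4 remove [ixndz,ljs,bwdhe] add [acrr,dfm] -> 8 lines: swlks tmta ffom cpotj acrr dfm osduf cwvux
Hunk 3: at line 3 remove [acrr] add [eeziu] -> 8 lines: swlks tmta ffom cpotj eeziu dfm osduf cwvux

Answer: swlks
tmta
ffom
cpotj
eeziu
dfm
osduf
cwvux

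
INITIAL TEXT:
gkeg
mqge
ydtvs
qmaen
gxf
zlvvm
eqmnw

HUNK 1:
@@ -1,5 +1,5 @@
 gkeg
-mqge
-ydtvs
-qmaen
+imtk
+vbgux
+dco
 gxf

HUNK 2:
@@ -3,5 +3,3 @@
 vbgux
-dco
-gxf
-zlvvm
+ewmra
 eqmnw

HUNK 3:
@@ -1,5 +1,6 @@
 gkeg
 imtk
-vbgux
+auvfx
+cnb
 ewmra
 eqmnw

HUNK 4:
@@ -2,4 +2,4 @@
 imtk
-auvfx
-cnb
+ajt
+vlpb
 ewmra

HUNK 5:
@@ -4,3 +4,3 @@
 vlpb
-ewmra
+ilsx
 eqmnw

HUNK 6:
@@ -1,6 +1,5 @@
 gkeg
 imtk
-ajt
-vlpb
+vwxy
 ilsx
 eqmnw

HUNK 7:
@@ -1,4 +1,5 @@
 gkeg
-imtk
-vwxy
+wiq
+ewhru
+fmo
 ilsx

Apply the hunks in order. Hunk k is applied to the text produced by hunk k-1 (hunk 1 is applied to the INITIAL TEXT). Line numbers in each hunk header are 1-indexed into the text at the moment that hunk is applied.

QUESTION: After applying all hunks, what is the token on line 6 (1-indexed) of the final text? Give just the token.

Answer: eqmnw

Derivation:
Hunk 1: at line 1 remove [mqge,ydtvs,qmaen] add [imtk,vbgux,dco] -> 7 lines: gkeg imtk vbgux dco gxf zlvvm eqmnw
Hunk 2: at line 3 remove [dco,gxf,zlvvm] add [ewmra] -> 5 lines: gkeg imtk vbgux ewmra eqmnw
Hunk 3: at line 1 remove [vbgux] add [auvfx,cnb] -> 6 lines: gkeg imtk auvfx cnb ewmra eqmnw
Hunk 4: at line 2 remove [auvfx,cnb] add [ajt,vlpb] -> 6 lines: gkeg imtk ajt vlpb ewmra eqmnw
Hunk 5: at line 4 remove [ewmra] add [ilsx] -> 6 lines: gkeg imtk ajt vlpb ilsx eqmnw
Hunk 6: at line 1 remove [ajt,vlpb] add [vwxy] -> 5 lines: gkeg imtk vwxy ilsx eqmnw
Hunk 7: at line 1 remove [imtk,vwxy] add [wiq,ewhru,fmo] -> 6 lines: gkeg wiq ewhru fmo ilsx eqmnw
Final line 6: eqmnw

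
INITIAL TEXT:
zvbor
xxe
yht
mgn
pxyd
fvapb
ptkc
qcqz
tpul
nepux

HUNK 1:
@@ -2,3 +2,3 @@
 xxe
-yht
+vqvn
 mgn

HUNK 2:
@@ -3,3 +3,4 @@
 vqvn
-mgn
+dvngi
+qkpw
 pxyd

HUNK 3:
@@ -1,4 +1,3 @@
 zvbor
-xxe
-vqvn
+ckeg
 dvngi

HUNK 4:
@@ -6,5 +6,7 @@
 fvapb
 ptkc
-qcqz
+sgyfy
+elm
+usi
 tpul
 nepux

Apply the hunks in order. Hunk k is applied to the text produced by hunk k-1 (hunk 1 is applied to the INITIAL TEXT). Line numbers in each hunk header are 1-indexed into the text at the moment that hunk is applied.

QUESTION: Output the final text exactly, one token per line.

Hunk 1: at line 2 remove [yht] add [vqvn] -> 10 lines: zvbor xxe vqvn mgn pxyd fvapb ptkc qcqz tpul nepux
Hunk 2: at line 3 remove [mgn] add [dvngi,qkpw] -> 11 lines: zvbor xxe vqvn dvngi qkpw pxyd fvapb ptkc qcqz tpul nepux
Hunk 3: at line 1 remove [xxe,vqvn] add [ckeg] -> 10 lines: zvbor ckeg dvngi qkpw pxyd fvapb ptkc qcqz tpul nepux
Hunk 4: at line 6 remove [qcqz] add [sgyfy,elm,usi] -> 12 lines: zvbor ckeg dvngi qkpw pxyd fvapb ptkc sgyfy elm usi tpul nepux

Answer: zvbor
ckeg
dvngi
qkpw
pxyd
fvapb
ptkc
sgyfy
elm
usi
tpul
nepux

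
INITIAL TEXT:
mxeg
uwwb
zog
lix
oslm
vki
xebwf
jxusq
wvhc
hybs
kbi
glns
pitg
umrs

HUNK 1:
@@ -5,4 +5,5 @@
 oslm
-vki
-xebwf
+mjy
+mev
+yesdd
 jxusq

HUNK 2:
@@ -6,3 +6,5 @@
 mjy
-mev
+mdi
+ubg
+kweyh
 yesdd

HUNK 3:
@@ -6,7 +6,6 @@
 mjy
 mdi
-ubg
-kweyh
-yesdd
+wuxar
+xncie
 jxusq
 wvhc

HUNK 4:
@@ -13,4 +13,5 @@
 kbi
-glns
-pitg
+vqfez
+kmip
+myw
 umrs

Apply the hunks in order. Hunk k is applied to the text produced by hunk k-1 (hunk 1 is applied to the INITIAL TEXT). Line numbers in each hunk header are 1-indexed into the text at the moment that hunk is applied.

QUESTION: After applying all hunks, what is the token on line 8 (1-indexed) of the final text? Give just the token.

Answer: wuxar

Derivation:
Hunk 1: at line 5 remove [vki,xebwf] add [mjy,mev,yesdd] -> 15 lines: mxeg uwwb zog lix oslm mjy mev yesdd jxusq wvhc hybs kbi glns pitg umrs
Hunk 2: at line 6 remove [mev] add [mdi,ubg,kweyh] -> 17 lines: mxeg uwwb zog lix oslm mjy mdi ubg kweyh yesdd jxusq wvhc hybs kbi glns pitg umrs
Hunk 3: at line 6 remove [ubg,kweyh,yesdd] add [wuxar,xncie] -> 16 lines: mxeg uwwb zog lix oslm mjy mdi wuxar xncie jxusq wvhc hybs kbi glns pitg umrs
Hunk 4: at line 13 remove [glns,pitg] add [vqfez,kmip,myw] -> 17 lines: mxeg uwwb zog lix oslm mjy mdi wuxar xncie jxusq wvhc hybs kbi vqfez kmip myw umrs
Final line 8: wuxar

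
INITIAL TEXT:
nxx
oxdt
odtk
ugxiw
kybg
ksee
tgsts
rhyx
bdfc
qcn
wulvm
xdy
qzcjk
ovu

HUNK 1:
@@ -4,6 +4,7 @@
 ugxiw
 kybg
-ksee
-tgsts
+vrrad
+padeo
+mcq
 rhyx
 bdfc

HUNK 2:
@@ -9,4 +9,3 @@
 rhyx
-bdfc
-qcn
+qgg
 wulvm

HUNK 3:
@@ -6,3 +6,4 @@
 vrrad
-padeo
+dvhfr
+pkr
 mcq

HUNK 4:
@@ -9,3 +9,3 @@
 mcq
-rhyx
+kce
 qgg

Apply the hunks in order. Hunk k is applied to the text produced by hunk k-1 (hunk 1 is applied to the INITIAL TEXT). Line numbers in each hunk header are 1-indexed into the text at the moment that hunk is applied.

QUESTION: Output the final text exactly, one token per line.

Answer: nxx
oxdt
odtk
ugxiw
kybg
vrrad
dvhfr
pkr
mcq
kce
qgg
wulvm
xdy
qzcjk
ovu

Derivation:
Hunk 1: at line 4 remove [ksee,tgsts] add [vrrad,padeo,mcq] -> 15 lines: nxx oxdt odtk ugxiw kybg vrrad padeo mcq rhyx bdfc qcn wulvm xdy qzcjk ovu
Hunk 2: at line 9 remove [bdfc,qcn] add [qgg] -> 14 lines: nxx oxdt odtk ugxiw kybg vrrad padeo mcq rhyx qgg wulvm xdy qzcjk ovu
Hunk 3: at line 6 remove [padeo] add [dvhfr,pkr] -> 15 lines: nxx oxdt odtk ugxiw kybg vrrad dvhfr pkr mcq rhyx qgg wulvm xdy qzcjk ovu
Hunk 4: at line 9 remove [rhyx] add [kce] -> 15 lines: nxx oxdt odtk ugxiw kybg vrrad dvhfr pkr mcq kce qgg wulvm xdy qzcjk ovu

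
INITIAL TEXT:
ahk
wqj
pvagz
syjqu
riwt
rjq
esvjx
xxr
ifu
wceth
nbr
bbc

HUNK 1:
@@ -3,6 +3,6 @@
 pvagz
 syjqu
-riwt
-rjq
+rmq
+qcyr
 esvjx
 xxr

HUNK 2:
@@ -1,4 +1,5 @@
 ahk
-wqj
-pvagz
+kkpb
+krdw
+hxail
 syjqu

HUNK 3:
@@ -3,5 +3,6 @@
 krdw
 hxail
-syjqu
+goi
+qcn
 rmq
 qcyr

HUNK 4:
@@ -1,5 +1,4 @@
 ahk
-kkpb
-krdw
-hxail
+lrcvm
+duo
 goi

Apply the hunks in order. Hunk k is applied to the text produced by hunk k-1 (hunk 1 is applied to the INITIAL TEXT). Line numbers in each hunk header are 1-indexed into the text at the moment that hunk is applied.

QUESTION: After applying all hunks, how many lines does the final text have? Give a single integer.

Hunk 1: at line 3 remove [riwt,rjq] add [rmq,qcyr] -> 12 lines: ahk wqj pvagz syjqu rmq qcyr esvjx xxr ifu wceth nbr bbc
Hunk 2: at line 1 remove [wqj,pvagz] add [kkpb,krdw,hxail] -> 13 lines: ahk kkpb krdw hxail syjqu rmq qcyr esvjx xxr ifu wceth nbr bbc
Hunk 3: at line 3 remove [syjqu] add [goi,qcn] -> 14 lines: ahk kkpb krdw hxail goi qcn rmq qcyr esvjx xxr ifu wceth nbr bbc
Hunk 4: at line 1 remove [kkpb,krdw,hxail] add [lrcvm,duo] -> 13 lines: ahk lrcvm duo goi qcn rmq qcyr esvjx xxr ifu wceth nbr bbc
Final line count: 13

Answer: 13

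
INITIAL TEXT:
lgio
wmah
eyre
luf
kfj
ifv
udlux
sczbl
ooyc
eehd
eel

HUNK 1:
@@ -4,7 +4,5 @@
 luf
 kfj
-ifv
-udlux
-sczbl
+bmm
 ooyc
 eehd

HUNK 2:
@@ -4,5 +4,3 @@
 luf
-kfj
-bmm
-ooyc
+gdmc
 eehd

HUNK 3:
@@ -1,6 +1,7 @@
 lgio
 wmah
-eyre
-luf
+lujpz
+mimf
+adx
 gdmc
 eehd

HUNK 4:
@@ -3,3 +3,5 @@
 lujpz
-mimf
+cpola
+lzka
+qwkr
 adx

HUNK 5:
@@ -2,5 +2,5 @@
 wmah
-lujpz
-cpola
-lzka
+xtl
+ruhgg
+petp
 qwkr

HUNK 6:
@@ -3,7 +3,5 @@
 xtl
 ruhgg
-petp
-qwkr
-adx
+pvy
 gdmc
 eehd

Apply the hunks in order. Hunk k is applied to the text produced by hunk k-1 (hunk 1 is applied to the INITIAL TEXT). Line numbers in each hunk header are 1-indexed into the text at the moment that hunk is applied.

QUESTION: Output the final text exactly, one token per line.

Hunk 1: at line 4 remove [ifv,udlux,sczbl] add [bmm] -> 9 lines: lgio wmah eyre luf kfj bmm ooyc eehd eel
Hunk 2: at line 4 remove [kfj,bmm,ooyc] add [gdmc] -> 7 lines: lgio wmah eyre luf gdmc eehd eel
Hunk 3: at line 1 remove [eyre,luf] add [lujpz,mimf,adx] -> 8 lines: lgio wmah lujpz mimf adx gdmc eehd eel
Hunk 4: at line 3 remove [mimf] add [cpola,lzka,qwkr] -> 10 lines: lgio wmah lujpz cpola lzka qwkr adx gdmc eehd eel
Hunk 5: at line 2 remove [lujpz,cpola,lzka] add [xtl,ruhgg,petp] -> 10 lines: lgio wmah xtl ruhgg petp qwkr adx gdmc eehd eel
Hunk 6: at line 3 remove [petp,qwkr,adx] add [pvy] -> 8 lines: lgio wmah xtl ruhgg pvy gdmc eehd eel

Answer: lgio
wmah
xtl
ruhgg
pvy
gdmc
eehd
eel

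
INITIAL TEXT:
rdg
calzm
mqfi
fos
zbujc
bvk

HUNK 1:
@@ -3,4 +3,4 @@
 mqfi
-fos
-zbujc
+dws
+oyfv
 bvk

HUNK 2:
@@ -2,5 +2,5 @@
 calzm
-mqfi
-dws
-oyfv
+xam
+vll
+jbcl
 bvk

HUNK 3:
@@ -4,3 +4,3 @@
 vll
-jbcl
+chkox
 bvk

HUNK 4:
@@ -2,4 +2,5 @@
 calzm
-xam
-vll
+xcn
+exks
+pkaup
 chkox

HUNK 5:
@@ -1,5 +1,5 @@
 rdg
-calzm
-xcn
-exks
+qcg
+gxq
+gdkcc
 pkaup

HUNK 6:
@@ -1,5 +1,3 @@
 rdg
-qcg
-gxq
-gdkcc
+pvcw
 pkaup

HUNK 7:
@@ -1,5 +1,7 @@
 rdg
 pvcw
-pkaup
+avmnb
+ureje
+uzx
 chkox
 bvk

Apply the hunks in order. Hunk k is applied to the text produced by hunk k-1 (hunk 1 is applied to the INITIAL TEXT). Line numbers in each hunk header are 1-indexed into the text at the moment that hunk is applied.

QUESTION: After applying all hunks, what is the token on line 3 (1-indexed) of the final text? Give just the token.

Hunk 1: at line 3 remove [fos,zbujc] add [dws,oyfv] -> 6 lines: rdg calzm mqfi dws oyfv bvk
Hunk 2: at line 2 remove [mqfi,dws,oyfv] add [xam,vll,jbcl] -> 6 lines: rdg calzm xam vll jbcl bvk
Hunk 3: at line 4 remove [jbcl] add [chkox] -> 6 lines: rdg calzm xam vll chkox bvk
Hunk 4: at line 2 remove [xam,vll] add [xcn,exks,pkaup] -> 7 lines: rdg calzm xcn exks pkaup chkox bvk
Hunk 5: at line 1 remove [calzm,xcn,exks] add [qcg,gxq,gdkcc] -> 7 lines: rdg qcg gxq gdkcc pkaup chkox bvk
Hunk 6: at line 1 remove [qcg,gxq,gdkcc] add [pvcw] -> 5 lines: rdg pvcw pkaup chkox bvk
Hunk 7: at line 1 remove [pkaup] add [avmnb,ureje,uzx] -> 7 lines: rdg pvcw avmnb ureje uzx chkox bvk
Final line 3: avmnb

Answer: avmnb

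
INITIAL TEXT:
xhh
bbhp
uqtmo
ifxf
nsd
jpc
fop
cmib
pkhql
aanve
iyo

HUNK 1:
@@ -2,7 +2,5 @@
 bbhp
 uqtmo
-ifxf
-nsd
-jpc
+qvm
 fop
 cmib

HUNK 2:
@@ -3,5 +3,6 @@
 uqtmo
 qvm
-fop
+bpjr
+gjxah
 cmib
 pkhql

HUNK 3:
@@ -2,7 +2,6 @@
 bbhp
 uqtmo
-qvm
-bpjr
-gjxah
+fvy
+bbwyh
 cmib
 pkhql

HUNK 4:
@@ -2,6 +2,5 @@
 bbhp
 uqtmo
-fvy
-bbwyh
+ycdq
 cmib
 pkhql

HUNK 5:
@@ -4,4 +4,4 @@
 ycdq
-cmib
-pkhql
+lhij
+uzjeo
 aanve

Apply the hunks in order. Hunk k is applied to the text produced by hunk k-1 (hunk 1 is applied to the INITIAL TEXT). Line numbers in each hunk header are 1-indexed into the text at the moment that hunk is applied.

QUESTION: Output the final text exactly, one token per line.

Hunk 1: at line 2 remove [ifxf,nsd,jpc] add [qvm] -> 9 lines: xhh bbhp uqtmo qvm fop cmib pkhql aanve iyo
Hunk 2: at line 3 remove [fop] add [bpjr,gjxah] -> 10 lines: xhh bbhp uqtmo qvm bpjr gjxah cmib pkhql aanve iyo
Hunk 3: at line 2 remove [qvm,bpjr,gjxah] add [fvy,bbwyh] -> 9 lines: xhh bbhp uqtmo fvy bbwyh cmib pkhql aanve iyo
Hunk 4: at line 2 remove [fvy,bbwyh] add [ycdq] -> 8 lines: xhh bbhp uqtmo ycdq cmib pkhql aanve iyo
Hunk 5: at line 4 remove [cmib,pkhql] add [lhij,uzjeo] -> 8 lines: xhh bbhp uqtmo ycdq lhij uzjeo aanve iyo

Answer: xhh
bbhp
uqtmo
ycdq
lhij
uzjeo
aanve
iyo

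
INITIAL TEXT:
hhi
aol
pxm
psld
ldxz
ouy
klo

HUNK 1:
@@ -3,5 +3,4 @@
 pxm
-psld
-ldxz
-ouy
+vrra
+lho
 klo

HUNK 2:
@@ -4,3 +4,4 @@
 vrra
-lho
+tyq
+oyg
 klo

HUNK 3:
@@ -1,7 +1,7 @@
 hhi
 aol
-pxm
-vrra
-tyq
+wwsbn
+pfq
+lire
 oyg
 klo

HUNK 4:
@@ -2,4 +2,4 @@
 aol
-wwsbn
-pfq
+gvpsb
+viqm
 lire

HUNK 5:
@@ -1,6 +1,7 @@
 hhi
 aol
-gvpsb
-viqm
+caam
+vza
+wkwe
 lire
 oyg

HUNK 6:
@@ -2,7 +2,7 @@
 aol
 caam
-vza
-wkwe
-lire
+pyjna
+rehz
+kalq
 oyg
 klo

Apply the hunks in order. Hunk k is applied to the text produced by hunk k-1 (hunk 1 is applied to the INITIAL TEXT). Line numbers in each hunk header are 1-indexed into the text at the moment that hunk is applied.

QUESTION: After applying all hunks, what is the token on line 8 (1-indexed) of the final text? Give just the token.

Hunk 1: at line 3 remove [psld,ldxz,ouy] add [vrra,lho] -> 6 lines: hhi aol pxm vrra lho klo
Hunk 2: at line 4 remove [lho] add [tyq,oyg] -> 7 lines: hhi aol pxm vrra tyq oyg klo
Hunk 3: at line 1 remove [pxm,vrra,tyq] add [wwsbn,pfq,lire] -> 7 lines: hhi aol wwsbn pfq lire oyg klo
Hunk 4: at line 2 remove [wwsbn,pfq] add [gvpsb,viqm] -> 7 lines: hhi aol gvpsb viqm lire oyg klo
Hunk 5: at line 1 remove [gvpsb,viqm] add [caam,vza,wkwe] -> 8 lines: hhi aol caam vza wkwe lire oyg klo
Hunk 6: at line 2 remove [vza,wkwe,lire] add [pyjna,rehz,kalq] -> 8 lines: hhi aol caam pyjna rehz kalq oyg klo
Final line 8: klo

Answer: klo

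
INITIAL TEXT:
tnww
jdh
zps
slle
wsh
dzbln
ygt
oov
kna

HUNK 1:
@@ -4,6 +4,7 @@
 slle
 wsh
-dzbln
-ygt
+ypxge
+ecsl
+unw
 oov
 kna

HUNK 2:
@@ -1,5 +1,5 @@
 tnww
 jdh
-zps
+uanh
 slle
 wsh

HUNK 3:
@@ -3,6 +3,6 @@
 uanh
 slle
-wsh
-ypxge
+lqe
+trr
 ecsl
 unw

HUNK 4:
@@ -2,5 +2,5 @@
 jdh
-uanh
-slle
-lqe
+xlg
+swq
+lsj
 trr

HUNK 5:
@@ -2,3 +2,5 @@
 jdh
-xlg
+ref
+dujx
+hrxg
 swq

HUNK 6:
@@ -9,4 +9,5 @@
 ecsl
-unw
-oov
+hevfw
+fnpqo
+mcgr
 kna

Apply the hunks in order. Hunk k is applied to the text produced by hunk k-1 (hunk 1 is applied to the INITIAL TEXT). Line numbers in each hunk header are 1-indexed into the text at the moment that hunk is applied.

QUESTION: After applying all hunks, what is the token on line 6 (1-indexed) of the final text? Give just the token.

Answer: swq

Derivation:
Hunk 1: at line 4 remove [dzbln,ygt] add [ypxge,ecsl,unw] -> 10 lines: tnww jdh zps slle wsh ypxge ecsl unw oov kna
Hunk 2: at line 1 remove [zps] add [uanh] -> 10 lines: tnww jdh uanh slle wsh ypxge ecsl unw oov kna
Hunk 3: at line 3 remove [wsh,ypxge] add [lqe,trr] -> 10 lines: tnww jdh uanh slle lqe trr ecsl unw oov kna
Hunk 4: at line 2 remove [uanh,slle,lqe] add [xlg,swq,lsj] -> 10 lines: tnww jdh xlg swq lsj trr ecsl unw oov kna
Hunk 5: at line 2 remove [xlg] add [ref,dujx,hrxg] -> 12 lines: tnww jdh ref dujx hrxg swq lsj trr ecsl unw oov kna
Hunk 6: at line 9 remove [unw,oov] add [hevfw,fnpqo,mcgr] -> 13 lines: tnww jdh ref dujx hrxg swq lsj trr ecsl hevfw fnpqo mcgr kna
Final line 6: swq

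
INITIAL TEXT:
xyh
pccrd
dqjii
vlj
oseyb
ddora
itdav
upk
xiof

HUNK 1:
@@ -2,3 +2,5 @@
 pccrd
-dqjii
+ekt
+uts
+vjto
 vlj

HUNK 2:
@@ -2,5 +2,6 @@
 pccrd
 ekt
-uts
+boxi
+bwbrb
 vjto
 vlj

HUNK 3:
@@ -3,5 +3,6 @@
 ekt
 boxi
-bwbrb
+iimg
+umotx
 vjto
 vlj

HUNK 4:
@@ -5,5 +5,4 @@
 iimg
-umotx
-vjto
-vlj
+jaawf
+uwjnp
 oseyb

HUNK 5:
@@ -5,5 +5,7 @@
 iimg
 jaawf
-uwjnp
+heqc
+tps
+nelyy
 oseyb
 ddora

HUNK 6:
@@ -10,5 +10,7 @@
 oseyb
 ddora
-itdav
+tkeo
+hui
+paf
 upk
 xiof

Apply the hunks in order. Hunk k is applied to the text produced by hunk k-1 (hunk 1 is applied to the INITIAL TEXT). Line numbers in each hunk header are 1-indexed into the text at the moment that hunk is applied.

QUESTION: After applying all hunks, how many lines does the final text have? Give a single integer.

Answer: 16

Derivation:
Hunk 1: at line 2 remove [dqjii] add [ekt,uts,vjto] -> 11 lines: xyh pccrd ekt uts vjto vlj oseyb ddora itdav upk xiof
Hunk 2: at line 2 remove [uts] add [boxi,bwbrb] -> 12 lines: xyh pccrd ekt boxi bwbrb vjto vlj oseyb ddora itdav upk xiof
Hunk 3: at line 3 remove [bwbrb] add [iimg,umotx] -> 13 lines: xyh pccrd ekt boxi iimg umotx vjto vlj oseyb ddora itdav upk xiof
Hunk 4: at line 5 remove [umotx,vjto,vlj] add [jaawf,uwjnp] -> 12 lines: xyh pccrd ekt boxi iimg jaawf uwjnp oseyb ddora itdav upk xiof
Hunk 5: at line 5 remove [uwjnp] add [heqc,tps,nelyy] -> 14 lines: xyh pccrd ekt boxi iimg jaawf heqc tps nelyy oseyb ddora itdav upk xiof
Hunk 6: at line 10 remove [itdav] add [tkeo,hui,paf] -> 16 lines: xyh pccrd ekt boxi iimg jaawf heqc tps nelyy oseyb ddora tkeo hui paf upk xiof
Final line count: 16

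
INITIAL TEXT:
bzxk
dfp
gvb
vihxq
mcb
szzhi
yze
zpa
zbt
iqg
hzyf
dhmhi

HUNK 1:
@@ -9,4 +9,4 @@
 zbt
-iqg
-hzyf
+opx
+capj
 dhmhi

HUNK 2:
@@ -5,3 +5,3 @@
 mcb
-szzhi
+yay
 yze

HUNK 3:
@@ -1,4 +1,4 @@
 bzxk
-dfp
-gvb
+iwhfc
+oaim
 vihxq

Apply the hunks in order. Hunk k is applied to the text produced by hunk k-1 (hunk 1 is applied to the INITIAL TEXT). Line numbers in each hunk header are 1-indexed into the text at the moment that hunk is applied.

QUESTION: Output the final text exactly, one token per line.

Hunk 1: at line 9 remove [iqg,hzyf] add [opx,capj] -> 12 lines: bzxk dfp gvb vihxq mcb szzhi yze zpa zbt opx capj dhmhi
Hunk 2: at line 5 remove [szzhi] add [yay] -> 12 lines: bzxk dfp gvb vihxq mcb yay yze zpa zbt opx capj dhmhi
Hunk 3: at line 1 remove [dfp,gvb] add [iwhfc,oaim] -> 12 lines: bzxk iwhfc oaim vihxq mcb yay yze zpa zbt opx capj dhmhi

Answer: bzxk
iwhfc
oaim
vihxq
mcb
yay
yze
zpa
zbt
opx
capj
dhmhi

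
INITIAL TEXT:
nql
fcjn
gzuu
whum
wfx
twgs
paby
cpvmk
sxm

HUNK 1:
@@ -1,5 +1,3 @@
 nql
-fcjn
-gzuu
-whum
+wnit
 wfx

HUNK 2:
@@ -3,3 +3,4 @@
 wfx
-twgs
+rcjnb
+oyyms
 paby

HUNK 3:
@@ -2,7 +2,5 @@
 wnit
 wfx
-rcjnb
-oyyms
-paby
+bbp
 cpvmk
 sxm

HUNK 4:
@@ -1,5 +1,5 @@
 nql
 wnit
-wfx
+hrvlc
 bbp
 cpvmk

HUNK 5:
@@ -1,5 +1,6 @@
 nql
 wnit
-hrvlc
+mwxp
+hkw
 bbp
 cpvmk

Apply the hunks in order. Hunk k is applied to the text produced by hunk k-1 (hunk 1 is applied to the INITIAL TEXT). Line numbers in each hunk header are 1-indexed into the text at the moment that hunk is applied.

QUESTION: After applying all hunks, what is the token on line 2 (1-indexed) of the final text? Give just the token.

Hunk 1: at line 1 remove [fcjn,gzuu,whum] add [wnit] -> 7 lines: nql wnit wfx twgs paby cpvmk sxm
Hunk 2: at line 3 remove [twgs] add [rcjnb,oyyms] -> 8 lines: nql wnit wfx rcjnb oyyms paby cpvmk sxm
Hunk 3: at line 2 remove [rcjnb,oyyms,paby] add [bbp] -> 6 lines: nql wnit wfx bbp cpvmk sxm
Hunk 4: at line 1 remove [wfx] add [hrvlc] -> 6 lines: nql wnit hrvlc bbp cpvmk sxm
Hunk 5: at line 1 remove [hrvlc] add [mwxp,hkw] -> 7 lines: nql wnit mwxp hkw bbp cpvmk sxm
Final line 2: wnit

Answer: wnit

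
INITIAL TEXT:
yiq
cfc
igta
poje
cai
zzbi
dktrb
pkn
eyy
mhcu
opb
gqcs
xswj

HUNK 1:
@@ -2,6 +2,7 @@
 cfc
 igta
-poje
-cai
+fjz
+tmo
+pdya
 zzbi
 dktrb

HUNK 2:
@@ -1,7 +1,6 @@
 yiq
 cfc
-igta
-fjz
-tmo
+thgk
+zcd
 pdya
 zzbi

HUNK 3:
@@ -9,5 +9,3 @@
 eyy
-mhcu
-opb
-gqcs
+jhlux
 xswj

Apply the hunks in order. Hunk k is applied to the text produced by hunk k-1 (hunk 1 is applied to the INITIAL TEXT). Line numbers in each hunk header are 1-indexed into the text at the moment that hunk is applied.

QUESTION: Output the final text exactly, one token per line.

Hunk 1: at line 2 remove [poje,cai] add [fjz,tmo,pdya] -> 14 lines: yiq cfc igta fjz tmo pdya zzbi dktrb pkn eyy mhcu opb gqcs xswj
Hunk 2: at line 1 remove [igta,fjz,tmo] add [thgk,zcd] -> 13 lines: yiq cfc thgk zcd pdya zzbi dktrb pkn eyy mhcu opb gqcs xswj
Hunk 3: at line 9 remove [mhcu,opb,gqcs] add [jhlux] -> 11 lines: yiq cfc thgk zcd pdya zzbi dktrb pkn eyy jhlux xswj

Answer: yiq
cfc
thgk
zcd
pdya
zzbi
dktrb
pkn
eyy
jhlux
xswj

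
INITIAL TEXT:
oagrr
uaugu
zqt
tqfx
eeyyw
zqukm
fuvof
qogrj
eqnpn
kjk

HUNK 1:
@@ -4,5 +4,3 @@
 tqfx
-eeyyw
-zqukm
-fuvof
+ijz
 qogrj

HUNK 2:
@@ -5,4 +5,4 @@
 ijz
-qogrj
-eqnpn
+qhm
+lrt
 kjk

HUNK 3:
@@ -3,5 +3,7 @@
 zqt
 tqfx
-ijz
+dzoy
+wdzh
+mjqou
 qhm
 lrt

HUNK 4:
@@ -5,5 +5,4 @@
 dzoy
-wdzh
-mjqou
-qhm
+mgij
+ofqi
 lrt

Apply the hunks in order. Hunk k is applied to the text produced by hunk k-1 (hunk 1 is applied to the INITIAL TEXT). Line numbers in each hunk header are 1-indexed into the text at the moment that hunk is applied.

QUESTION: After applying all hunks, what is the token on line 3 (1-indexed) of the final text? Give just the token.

Hunk 1: at line 4 remove [eeyyw,zqukm,fuvof] add [ijz] -> 8 lines: oagrr uaugu zqt tqfx ijz qogrj eqnpn kjk
Hunk 2: at line 5 remove [qogrj,eqnpn] add [qhm,lrt] -> 8 lines: oagrr uaugu zqt tqfx ijz qhm lrt kjk
Hunk 3: at line 3 remove [ijz] add [dzoy,wdzh,mjqou] -> 10 lines: oagrr uaugu zqt tqfx dzoy wdzh mjqou qhm lrt kjk
Hunk 4: at line 5 remove [wdzh,mjqou,qhm] add [mgij,ofqi] -> 9 lines: oagrr uaugu zqt tqfx dzoy mgij ofqi lrt kjk
Final line 3: zqt

Answer: zqt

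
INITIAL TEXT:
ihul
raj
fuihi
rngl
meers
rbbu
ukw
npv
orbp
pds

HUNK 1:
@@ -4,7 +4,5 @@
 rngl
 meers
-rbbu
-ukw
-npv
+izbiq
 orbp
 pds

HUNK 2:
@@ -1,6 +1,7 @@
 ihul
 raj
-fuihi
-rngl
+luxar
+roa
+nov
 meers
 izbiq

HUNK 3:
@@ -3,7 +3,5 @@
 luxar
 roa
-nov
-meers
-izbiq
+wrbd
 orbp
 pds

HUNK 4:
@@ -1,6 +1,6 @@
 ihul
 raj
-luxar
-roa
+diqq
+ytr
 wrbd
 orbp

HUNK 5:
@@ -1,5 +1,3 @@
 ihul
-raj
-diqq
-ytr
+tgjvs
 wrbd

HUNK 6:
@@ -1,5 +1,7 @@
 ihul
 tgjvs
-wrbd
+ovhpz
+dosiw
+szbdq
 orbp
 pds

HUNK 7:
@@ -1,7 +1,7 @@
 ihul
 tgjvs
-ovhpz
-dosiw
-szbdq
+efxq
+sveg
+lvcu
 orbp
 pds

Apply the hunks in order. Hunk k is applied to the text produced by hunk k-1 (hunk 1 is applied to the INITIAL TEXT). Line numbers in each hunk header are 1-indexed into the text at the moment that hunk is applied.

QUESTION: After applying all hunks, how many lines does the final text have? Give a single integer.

Answer: 7

Derivation:
Hunk 1: at line 4 remove [rbbu,ukw,npv] add [izbiq] -> 8 lines: ihul raj fuihi rngl meers izbiq orbp pds
Hunk 2: at line 1 remove [fuihi,rngl] add [luxar,roa,nov] -> 9 lines: ihul raj luxar roa nov meers izbiq orbp pds
Hunk 3: at line 3 remove [nov,meers,izbiq] add [wrbd] -> 7 lines: ihul raj luxar roa wrbd orbp pds
Hunk 4: at line 1 remove [luxar,roa] add [diqq,ytr] -> 7 lines: ihul raj diqq ytr wrbd orbp pds
Hunk 5: at line 1 remove [raj,diqq,ytr] add [tgjvs] -> 5 lines: ihul tgjvs wrbd orbp pds
Hunk 6: at line 1 remove [wrbd] add [ovhpz,dosiw,szbdq] -> 7 lines: ihul tgjvs ovhpz dosiw szbdq orbp pds
Hunk 7: at line 1 remove [ovhpz,dosiw,szbdq] add [efxq,sveg,lvcu] -> 7 lines: ihul tgjvs efxq sveg lvcu orbp pds
Final line count: 7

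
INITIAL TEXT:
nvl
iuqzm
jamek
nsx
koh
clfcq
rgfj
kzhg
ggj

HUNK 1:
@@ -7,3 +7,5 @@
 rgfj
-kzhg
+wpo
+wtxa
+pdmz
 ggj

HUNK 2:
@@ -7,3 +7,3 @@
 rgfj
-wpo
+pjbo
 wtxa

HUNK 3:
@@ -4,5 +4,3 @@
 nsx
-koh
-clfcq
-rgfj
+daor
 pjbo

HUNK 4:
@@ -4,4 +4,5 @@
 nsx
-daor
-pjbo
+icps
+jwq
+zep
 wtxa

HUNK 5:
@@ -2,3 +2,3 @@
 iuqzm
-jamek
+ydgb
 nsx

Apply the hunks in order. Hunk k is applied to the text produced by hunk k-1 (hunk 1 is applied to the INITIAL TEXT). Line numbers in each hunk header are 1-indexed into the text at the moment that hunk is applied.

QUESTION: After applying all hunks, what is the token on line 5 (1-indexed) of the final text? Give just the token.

Answer: icps

Derivation:
Hunk 1: at line 7 remove [kzhg] add [wpo,wtxa,pdmz] -> 11 lines: nvl iuqzm jamek nsx koh clfcq rgfj wpo wtxa pdmz ggj
Hunk 2: at line 7 remove [wpo] add [pjbo] -> 11 lines: nvl iuqzm jamek nsx koh clfcq rgfj pjbo wtxa pdmz ggj
Hunk 3: at line 4 remove [koh,clfcq,rgfj] add [daor] -> 9 lines: nvl iuqzm jamek nsx daor pjbo wtxa pdmz ggj
Hunk 4: at line 4 remove [daor,pjbo] add [icps,jwq,zep] -> 10 lines: nvl iuqzm jamek nsx icps jwq zep wtxa pdmz ggj
Hunk 5: at line 2 remove [jamek] add [ydgb] -> 10 lines: nvl iuqzm ydgb nsx icps jwq zep wtxa pdmz ggj
Final line 5: icps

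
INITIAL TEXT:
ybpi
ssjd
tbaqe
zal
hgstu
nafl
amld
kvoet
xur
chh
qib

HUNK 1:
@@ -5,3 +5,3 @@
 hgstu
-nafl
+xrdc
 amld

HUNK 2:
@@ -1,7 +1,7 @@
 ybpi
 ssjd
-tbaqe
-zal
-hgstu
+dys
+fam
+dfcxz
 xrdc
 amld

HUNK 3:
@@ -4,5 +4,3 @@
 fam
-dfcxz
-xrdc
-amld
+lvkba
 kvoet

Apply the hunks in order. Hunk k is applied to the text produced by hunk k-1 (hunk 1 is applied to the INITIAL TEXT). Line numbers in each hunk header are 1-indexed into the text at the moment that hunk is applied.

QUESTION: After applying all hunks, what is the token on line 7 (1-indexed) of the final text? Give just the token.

Answer: xur

Derivation:
Hunk 1: at line 5 remove [nafl] add [xrdc] -> 11 lines: ybpi ssjd tbaqe zal hgstu xrdc amld kvoet xur chh qib
Hunk 2: at line 1 remove [tbaqe,zal,hgstu] add [dys,fam,dfcxz] -> 11 lines: ybpi ssjd dys fam dfcxz xrdc amld kvoet xur chh qib
Hunk 3: at line 4 remove [dfcxz,xrdc,amld] add [lvkba] -> 9 lines: ybpi ssjd dys fam lvkba kvoet xur chh qib
Final line 7: xur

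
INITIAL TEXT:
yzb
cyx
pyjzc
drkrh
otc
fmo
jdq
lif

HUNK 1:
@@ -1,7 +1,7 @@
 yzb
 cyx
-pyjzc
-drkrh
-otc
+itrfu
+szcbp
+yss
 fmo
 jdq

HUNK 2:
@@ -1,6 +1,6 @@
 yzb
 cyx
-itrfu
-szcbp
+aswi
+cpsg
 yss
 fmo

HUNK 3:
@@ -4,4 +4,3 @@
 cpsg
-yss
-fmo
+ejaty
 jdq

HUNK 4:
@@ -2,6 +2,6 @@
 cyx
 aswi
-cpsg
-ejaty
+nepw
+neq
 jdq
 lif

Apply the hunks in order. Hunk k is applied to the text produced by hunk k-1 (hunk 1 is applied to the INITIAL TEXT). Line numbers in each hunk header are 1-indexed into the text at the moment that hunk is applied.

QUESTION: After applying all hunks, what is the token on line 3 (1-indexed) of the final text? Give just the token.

Hunk 1: at line 1 remove [pyjzc,drkrh,otc] add [itrfu,szcbp,yss] -> 8 lines: yzb cyx itrfu szcbp yss fmo jdq lif
Hunk 2: at line 1 remove [itrfu,szcbp] add [aswi,cpsg] -> 8 lines: yzb cyx aswi cpsg yss fmo jdq lif
Hunk 3: at line 4 remove [yss,fmo] add [ejaty] -> 7 lines: yzb cyx aswi cpsg ejaty jdq lif
Hunk 4: at line 2 remove [cpsg,ejaty] add [nepw,neq] -> 7 lines: yzb cyx aswi nepw neq jdq lif
Final line 3: aswi

Answer: aswi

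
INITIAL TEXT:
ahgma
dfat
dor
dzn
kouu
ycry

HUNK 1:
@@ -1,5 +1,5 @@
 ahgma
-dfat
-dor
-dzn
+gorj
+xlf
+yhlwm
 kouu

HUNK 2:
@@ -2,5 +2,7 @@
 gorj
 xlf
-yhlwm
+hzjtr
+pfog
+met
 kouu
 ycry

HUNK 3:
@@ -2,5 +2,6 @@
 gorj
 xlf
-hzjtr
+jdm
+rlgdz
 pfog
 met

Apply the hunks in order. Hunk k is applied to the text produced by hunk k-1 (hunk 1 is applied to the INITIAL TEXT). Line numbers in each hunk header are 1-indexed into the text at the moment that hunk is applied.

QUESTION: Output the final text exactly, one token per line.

Hunk 1: at line 1 remove [dfat,dor,dzn] add [gorj,xlf,yhlwm] -> 6 lines: ahgma gorj xlf yhlwm kouu ycry
Hunk 2: at line 2 remove [yhlwm] add [hzjtr,pfog,met] -> 8 lines: ahgma gorj xlf hzjtr pfog met kouu ycry
Hunk 3: at line 2 remove [hzjtr] add [jdm,rlgdz] -> 9 lines: ahgma gorj xlf jdm rlgdz pfog met kouu ycry

Answer: ahgma
gorj
xlf
jdm
rlgdz
pfog
met
kouu
ycry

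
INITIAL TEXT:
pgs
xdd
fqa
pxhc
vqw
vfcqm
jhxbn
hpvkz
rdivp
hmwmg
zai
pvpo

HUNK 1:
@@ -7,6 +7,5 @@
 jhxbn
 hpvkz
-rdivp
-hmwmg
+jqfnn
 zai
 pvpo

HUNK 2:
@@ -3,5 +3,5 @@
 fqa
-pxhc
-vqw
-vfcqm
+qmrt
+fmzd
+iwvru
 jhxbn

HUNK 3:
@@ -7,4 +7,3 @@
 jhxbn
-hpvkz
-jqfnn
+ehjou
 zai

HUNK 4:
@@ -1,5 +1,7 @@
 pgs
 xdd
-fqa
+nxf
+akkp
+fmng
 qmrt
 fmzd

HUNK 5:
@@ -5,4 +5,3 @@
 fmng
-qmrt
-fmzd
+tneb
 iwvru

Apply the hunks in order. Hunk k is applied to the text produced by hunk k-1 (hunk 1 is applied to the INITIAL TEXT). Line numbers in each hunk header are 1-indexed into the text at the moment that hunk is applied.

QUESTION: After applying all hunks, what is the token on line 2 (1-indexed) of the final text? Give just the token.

Answer: xdd

Derivation:
Hunk 1: at line 7 remove [rdivp,hmwmg] add [jqfnn] -> 11 lines: pgs xdd fqa pxhc vqw vfcqm jhxbn hpvkz jqfnn zai pvpo
Hunk 2: at line 3 remove [pxhc,vqw,vfcqm] add [qmrt,fmzd,iwvru] -> 11 lines: pgs xdd fqa qmrt fmzd iwvru jhxbn hpvkz jqfnn zai pvpo
Hunk 3: at line 7 remove [hpvkz,jqfnn] add [ehjou] -> 10 lines: pgs xdd fqa qmrt fmzd iwvru jhxbn ehjou zai pvpo
Hunk 4: at line 1 remove [fqa] add [nxf,akkp,fmng] -> 12 lines: pgs xdd nxf akkp fmng qmrt fmzd iwvru jhxbn ehjou zai pvpo
Hunk 5: at line 5 remove [qmrt,fmzd] add [tneb] -> 11 lines: pgs xdd nxf akkp fmng tneb iwvru jhxbn ehjou zai pvpo
Final line 2: xdd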